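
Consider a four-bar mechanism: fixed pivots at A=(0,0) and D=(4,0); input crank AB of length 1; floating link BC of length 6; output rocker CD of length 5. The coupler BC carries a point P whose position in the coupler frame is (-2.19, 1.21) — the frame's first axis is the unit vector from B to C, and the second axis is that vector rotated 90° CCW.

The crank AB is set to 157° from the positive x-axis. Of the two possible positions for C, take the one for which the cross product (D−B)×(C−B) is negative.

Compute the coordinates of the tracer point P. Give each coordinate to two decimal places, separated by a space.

-1.06 2.89

A=(0,0), D=(4.00,0)
B = A + 1.00·(cos157°, sin157°) = (-0.9205, 0.3907)
|BD| = 4.9360
circle(B,6.00) ∩ circle(D,5.00): a=3.5823, h=4.8133
  candidates: C₊=(3.0315,4.9053) cross=23.758; C₋=(2.2695,-4.6910) cross=-23.758
  mode - wants cross < 0 → take C=(2.2695,-4.6910) (cross=-23.758)
ex = (C−B)/|BC| = (0.5317,-0.8470); ey = (0.8470,0.5317)
P = B + -2.19·ex + 1.21·ey = (-1.0600,2.8889)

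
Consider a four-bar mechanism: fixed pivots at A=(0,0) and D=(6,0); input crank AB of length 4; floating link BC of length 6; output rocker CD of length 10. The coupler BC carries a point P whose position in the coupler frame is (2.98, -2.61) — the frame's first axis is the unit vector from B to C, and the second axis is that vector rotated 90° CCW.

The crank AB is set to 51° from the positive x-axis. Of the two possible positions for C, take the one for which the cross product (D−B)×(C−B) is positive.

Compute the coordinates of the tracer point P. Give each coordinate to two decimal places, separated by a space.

A=(0,0), D=(6.00,0)
B = A + 4.00·(cos51°, sin51°) = (2.5173, 3.1086)
|BD| = 4.6683
circle(B,6.00) ∩ circle(D,10.00): a=-4.5207, h=3.9451
  candidates: C₊=(1.7717,9.0621) cross=18.417; C₋=(-3.4823,3.1757) cross=-18.417
  mode + wants cross > 0 → take C=(1.7717,9.0621) (cross=18.417)
ex = (C−B)/|BC| = (-0.1243,0.9922); ey = (-0.9922,-0.1243)
P = B + 2.98·ex + -2.61·ey = (4.7367,6.3898)

4.74 6.39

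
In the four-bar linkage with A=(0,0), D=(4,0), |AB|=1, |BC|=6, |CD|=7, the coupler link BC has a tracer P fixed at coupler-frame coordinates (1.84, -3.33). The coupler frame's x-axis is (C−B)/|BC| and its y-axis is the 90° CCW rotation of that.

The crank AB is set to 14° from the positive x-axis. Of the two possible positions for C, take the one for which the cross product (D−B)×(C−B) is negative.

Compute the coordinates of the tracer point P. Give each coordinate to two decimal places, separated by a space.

-2.64 -0.96

A=(0,0), D=(4.00,0)
B = A + 1.00·(cos14°, sin14°) = (0.9703, 0.2419)
|BD| = 3.0393
circle(B,6.00) ∩ circle(D,7.00): a=-0.6189, h=5.9680
  candidates: C₊=(0.8283,6.2402) cross=18.139; C₋=(-0.1217,-5.6579) cross=-18.139
  mode - wants cross < 0 → take C=(-0.1217,-5.6579) (cross=-18.139)
ex = (C−B)/|BC| = (-0.1820,-0.9833); ey = (0.9833,-0.1820)
P = B + 1.84·ex + -3.33·ey = (-2.6390,-0.9613)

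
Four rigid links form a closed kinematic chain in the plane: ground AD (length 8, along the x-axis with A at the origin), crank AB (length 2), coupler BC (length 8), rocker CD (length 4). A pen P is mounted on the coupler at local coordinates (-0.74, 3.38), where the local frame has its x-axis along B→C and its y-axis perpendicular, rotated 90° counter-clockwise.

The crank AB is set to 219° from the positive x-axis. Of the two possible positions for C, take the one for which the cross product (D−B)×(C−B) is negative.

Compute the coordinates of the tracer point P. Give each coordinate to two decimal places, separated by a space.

-1.30 2.19

A=(0,0), D=(8.00,0)
B = A + 2.00·(cos219°, sin219°) = (-1.5543, -1.2586)
|BD| = 9.6368
circle(B,8.00) ∩ circle(D,4.00): a=7.3089, h=3.2528
  candidates: C₊=(5.2671,2.9209) cross=31.346; C₋=(6.1168,-3.5290) cross=-31.346
  mode - wants cross < 0 → take C=(6.1168,-3.5290) (cross=-31.346)
ex = (C−B)/|BC| = (0.9589,-0.2838); ey = (0.2838,0.9589)
P = B + -0.74·ex + 3.38·ey = (-1.3047,2.1924)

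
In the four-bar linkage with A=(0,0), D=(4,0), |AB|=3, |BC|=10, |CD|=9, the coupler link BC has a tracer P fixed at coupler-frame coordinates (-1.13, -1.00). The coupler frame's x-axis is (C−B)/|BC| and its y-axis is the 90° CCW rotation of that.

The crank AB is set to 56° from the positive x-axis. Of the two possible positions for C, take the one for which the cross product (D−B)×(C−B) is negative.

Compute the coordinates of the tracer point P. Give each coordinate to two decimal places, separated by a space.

1.13 3.89

A=(0,0), D=(4.00,0)
B = A + 3.00·(cos56°, sin56°) = (1.6776, 2.4871)
|BD| = 3.4028
circle(B,10.00) ∩ circle(D,9.00): a=4.4932, h=8.9337
  candidates: C₊=(11.2737,5.3003) cross=30.400; C₋=(-1.7854,-6.8941) cross=-30.400
  mode - wants cross < 0 → take C=(-1.7854,-6.8941) (cross=-30.400)
ex = (C−B)/|BC| = (-0.3463,-0.9381); ey = (0.9381,-0.3463)
P = B + -1.13·ex + -1.00·ey = (1.1308,3.8935)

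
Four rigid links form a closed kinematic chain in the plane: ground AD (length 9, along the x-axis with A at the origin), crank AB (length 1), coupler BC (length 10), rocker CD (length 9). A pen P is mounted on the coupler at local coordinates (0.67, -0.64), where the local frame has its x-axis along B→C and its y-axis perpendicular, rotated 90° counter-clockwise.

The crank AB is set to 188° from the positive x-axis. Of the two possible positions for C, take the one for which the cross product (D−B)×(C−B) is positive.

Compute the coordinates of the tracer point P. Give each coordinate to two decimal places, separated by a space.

A=(0,0), D=(9.00,0)
B = A + 1.00·(cos188°, sin188°) = (-0.9903, -0.1392)
|BD| = 9.9912
circle(B,10.00) ∩ circle(D,9.00): a=5.9465, h=8.0399
  candidates: C₊=(4.8436,7.9828) cross=80.328; C₋=(5.0676,-8.0954) cross=-80.328
  mode + wants cross > 0 → take C=(4.8436,7.9828) (cross=80.328)
ex = (C−B)/|BC| = (0.5834,0.8122); ey = (-0.8122,0.5834)
P = B + 0.67·ex + -0.64·ey = (-0.0796,0.0316)

-0.08 0.03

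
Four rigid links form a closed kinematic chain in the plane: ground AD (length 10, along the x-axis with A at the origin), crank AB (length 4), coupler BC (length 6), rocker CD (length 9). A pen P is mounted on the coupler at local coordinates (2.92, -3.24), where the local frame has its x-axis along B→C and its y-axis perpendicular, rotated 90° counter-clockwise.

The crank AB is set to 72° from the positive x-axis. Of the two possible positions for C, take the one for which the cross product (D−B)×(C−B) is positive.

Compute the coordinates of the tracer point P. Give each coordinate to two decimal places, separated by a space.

A=(0,0), D=(10.00,0)
B = A + 4.00·(cos72°, sin72°) = (1.2361, 3.8042)
|BD| = 9.5540
circle(B,6.00) ∩ circle(D,9.00): a=2.4220, h=5.4895
  candidates: C₊=(5.6435,7.8754) cross=52.446; C₋=(1.2719,-2.1957) cross=-52.446
  mode + wants cross > 0 → take C=(5.6435,7.8754) (cross=52.446)
ex = (C−B)/|BC| = (0.7346,0.6785); ey = (-0.6785,0.7346)
P = B + 2.92·ex + -3.24·ey = (5.5795,3.4055)

5.58 3.41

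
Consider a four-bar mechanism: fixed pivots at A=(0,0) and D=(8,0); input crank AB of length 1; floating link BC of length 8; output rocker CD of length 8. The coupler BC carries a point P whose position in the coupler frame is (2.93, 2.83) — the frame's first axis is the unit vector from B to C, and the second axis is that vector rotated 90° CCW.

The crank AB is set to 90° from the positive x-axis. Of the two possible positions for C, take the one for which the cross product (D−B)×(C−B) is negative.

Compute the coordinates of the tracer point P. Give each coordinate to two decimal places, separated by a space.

3.75 -0.58

A=(0,0), D=(8.00,0)
B = A + 1.00·(cos90°, sin90°) = (0.0000, 1.0000)
|BD| = 8.0623
circle(B,8.00) ∩ circle(D,8.00): a=4.0311, h=6.9101
  candidates: C₊=(4.8571,7.3568) cross=55.711; C₋=(3.1429,-6.3568) cross=-55.711
  mode - wants cross < 0 → take C=(3.1429,-6.3568) (cross=-55.711)
ex = (C−B)/|BC| = (0.3929,-0.9196); ey = (0.9196,0.3929)
P = B + 2.93·ex + 2.83·ey = (3.7535,-0.5826)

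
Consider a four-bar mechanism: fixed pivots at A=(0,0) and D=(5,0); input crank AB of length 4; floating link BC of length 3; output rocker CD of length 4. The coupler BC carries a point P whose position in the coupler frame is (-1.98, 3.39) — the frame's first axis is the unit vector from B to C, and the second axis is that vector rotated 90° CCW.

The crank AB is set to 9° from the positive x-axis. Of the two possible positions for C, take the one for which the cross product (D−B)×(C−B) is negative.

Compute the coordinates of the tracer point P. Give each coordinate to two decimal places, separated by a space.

A=(0,0), D=(5.00,0)
B = A + 4.00·(cos9°, sin9°) = (3.9508, 0.6257)
|BD| = 1.2217
circle(B,3.00) ∩ circle(D,4.00): a=-2.2541, h=1.9796
  candidates: C₊=(3.0288,3.4805) cross=2.418; C₋=(1.0008,0.0800) cross=-2.418
  mode - wants cross < 0 → take C=(1.0008,0.0800) (cross=-2.418)
ex = (C−B)/|BC| = (-0.9833,-0.1819); ey = (0.1819,-0.9833)
P = B + -1.98·ex + 3.39·ey = (6.5144,-2.3476)

6.51 -2.35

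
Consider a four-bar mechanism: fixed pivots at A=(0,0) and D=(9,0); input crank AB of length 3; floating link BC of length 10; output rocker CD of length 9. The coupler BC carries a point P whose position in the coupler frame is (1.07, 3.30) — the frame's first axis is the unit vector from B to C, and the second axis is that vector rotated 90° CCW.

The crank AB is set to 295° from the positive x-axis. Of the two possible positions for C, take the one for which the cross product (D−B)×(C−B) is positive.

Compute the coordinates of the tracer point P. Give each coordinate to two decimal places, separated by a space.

-1.73 -0.97

A=(0,0), D=(9.00,0)
B = A + 3.00·(cos295°, sin295°) = (1.2679, -2.7189)
|BD| = 8.1963
circle(B,10.00) ∩ circle(D,9.00): a=5.2572, h=8.5066
  candidates: C₊=(3.4055,7.0499) cross=69.722; C₋=(9.0492,-8.9999) cross=-69.722
  mode + wants cross > 0 → take C=(3.4055,7.0499) (cross=69.722)
ex = (C−B)/|BC| = (0.2138,0.9769); ey = (-0.9769,0.2138)
P = B + 1.07·ex + 3.30·ey = (-1.7271,-0.9682)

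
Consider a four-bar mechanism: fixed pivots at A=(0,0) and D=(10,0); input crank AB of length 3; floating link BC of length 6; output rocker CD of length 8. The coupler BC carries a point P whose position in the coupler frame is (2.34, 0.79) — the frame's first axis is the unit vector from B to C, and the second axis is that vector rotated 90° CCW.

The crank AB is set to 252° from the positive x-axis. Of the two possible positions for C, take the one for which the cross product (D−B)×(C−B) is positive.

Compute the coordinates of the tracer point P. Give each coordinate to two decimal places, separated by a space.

-0.33 -0.46

A=(0,0), D=(10.00,0)
B = A + 3.00·(cos252°, sin252°) = (-0.9271, -2.8532)
|BD| = 11.2934
circle(B,6.00) ∩ circle(D,8.00): a=4.4070, h=4.0716
  candidates: C₊=(2.3084,2.1998) cross=45.982; C₋=(4.3657,-5.6793) cross=-45.982
  mode + wants cross > 0 → take C=(2.3084,2.1998) (cross=45.982)
ex = (C−B)/|BC| = (0.5392,0.8422); ey = (-0.8422,0.5392)
P = B + 2.34·ex + 0.79·ey = (-0.3305,-0.4565)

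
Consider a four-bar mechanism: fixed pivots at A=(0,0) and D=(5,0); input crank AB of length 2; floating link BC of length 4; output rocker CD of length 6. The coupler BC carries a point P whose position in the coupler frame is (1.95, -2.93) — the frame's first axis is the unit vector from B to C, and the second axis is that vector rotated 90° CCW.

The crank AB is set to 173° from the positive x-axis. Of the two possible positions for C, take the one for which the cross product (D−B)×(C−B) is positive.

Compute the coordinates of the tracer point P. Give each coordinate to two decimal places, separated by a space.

1.53 0.28

A=(0,0), D=(5.00,0)
B = A + 2.00·(cos173°, sin173°) = (-1.9851, 0.2437)
|BD| = 6.9893
circle(B,4.00) ∩ circle(D,6.00): a=2.0639, h=3.4264
  candidates: C₊=(0.1971,3.5961) cross=23.948; C₋=(-0.0419,-3.2526) cross=-23.948
  mode + wants cross > 0 → take C=(0.1971,3.5961) (cross=23.948)
ex = (C−B)/|BC| = (0.5455,0.8381); ey = (-0.8381,0.5455)
P = B + 1.95·ex + -2.93·ey = (1.5343,0.2796)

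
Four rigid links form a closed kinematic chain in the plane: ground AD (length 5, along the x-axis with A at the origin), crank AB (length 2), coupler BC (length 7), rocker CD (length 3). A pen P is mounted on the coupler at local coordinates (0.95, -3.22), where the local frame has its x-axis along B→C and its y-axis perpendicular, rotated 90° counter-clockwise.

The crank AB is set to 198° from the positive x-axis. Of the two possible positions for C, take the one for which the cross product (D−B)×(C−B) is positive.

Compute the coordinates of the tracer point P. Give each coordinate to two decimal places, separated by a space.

0.53 -2.93

A=(0,0), D=(5.00,0)
B = A + 2.00·(cos198°, sin198°) = (-1.9021, -0.6180)
|BD| = 6.9297
circle(B,7.00) ∩ circle(D,3.00): a=6.3510, h=2.9436
  candidates: C₊=(4.1610,2.8803) cross=20.399; C₋=(4.6861,-2.9835) cross=-20.399
  mode + wants cross > 0 → take C=(4.1610,2.8803) (cross=20.399)
ex = (C−B)/|BC| = (0.8662,0.4998); ey = (-0.4998,0.8662)
P = B + 0.95·ex + -3.22·ey = (0.5300,-2.9323)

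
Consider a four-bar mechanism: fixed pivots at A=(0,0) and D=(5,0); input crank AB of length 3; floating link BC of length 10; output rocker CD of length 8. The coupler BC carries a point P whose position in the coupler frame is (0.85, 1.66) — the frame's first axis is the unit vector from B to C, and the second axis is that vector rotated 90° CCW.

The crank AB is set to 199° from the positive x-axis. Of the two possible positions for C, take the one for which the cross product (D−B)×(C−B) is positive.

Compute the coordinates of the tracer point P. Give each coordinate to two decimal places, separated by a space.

-3.81 0.61

A=(0,0), D=(5.00,0)
B = A + 3.00·(cos199°, sin199°) = (-2.8366, -0.9767)
|BD| = 7.8972
circle(B,10.00) ∩ circle(D,8.00): a=6.2279, h=7.8239
  candidates: C₊=(2.3759,7.5574) cross=61.787; C₋=(4.3112,-7.9703) cross=-61.787
  mode + wants cross > 0 → take C=(2.3759,7.5574) (cross=61.787)
ex = (C−B)/|BC| = (0.5212,0.8534); ey = (-0.8534,0.5212)
P = B + 0.85·ex + 1.66·ey = (-3.8102,0.6140)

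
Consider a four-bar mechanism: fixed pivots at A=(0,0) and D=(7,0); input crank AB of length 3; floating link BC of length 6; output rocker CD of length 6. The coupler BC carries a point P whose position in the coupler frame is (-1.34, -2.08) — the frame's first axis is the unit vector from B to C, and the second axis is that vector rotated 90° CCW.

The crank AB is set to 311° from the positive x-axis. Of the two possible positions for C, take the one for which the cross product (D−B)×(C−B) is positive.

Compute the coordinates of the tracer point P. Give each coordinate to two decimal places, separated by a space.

3.97 -3.72

A=(0,0), D=(7.00,0)
B = A + 3.00·(cos311°, sin311°) = (1.9682, -2.2641)
|BD| = 5.5177
circle(B,6.00) ∩ circle(D,6.00): a=2.7589, h=5.3281
  candidates: C₊=(2.2978,3.7268) cross=29.399; C₋=(6.6704,-5.9909) cross=-29.399
  mode + wants cross > 0 → take C=(2.2978,3.7268) (cross=29.399)
ex = (C−B)/|BC| = (0.0549,0.9985); ey = (-0.9985,0.0549)
P = B + -1.34·ex + -2.08·ey = (3.9714,-3.7164)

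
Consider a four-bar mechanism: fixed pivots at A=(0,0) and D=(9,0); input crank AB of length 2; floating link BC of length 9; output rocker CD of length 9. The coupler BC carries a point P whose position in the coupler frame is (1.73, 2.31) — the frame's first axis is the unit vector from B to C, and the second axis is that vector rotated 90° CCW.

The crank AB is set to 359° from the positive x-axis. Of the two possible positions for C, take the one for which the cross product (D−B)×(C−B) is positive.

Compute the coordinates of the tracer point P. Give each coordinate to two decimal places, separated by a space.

0.53 2.45

A=(0,0), D=(9.00,0)
B = A + 2.00·(cos359°, sin359°) = (1.9997, -0.0349)
|BD| = 7.0004
circle(B,9.00) ∩ circle(D,9.00): a=3.5002, h=8.2915
  candidates: C₊=(5.4585,8.2739) cross=58.044; C₋=(5.5412,-8.3088) cross=-58.044
  mode + wants cross > 0 → take C=(5.4585,8.2739) (cross=58.044)
ex = (C−B)/|BC| = (0.3843,0.9232); ey = (-0.9232,0.3843)
P = B + 1.73·ex + 2.31·ey = (0.5320,2.4500)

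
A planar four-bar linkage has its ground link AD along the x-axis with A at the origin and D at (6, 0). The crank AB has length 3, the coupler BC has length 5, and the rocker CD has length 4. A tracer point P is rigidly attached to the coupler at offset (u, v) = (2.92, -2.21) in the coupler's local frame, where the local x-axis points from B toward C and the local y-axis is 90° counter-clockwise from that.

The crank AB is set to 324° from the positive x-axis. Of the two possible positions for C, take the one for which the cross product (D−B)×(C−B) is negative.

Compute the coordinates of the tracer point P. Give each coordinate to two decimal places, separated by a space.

4.13 -5.00

A=(0,0), D=(6.00,0)
B = A + 3.00·(cos324°, sin324°) = (2.4271, -1.7634)
|BD| = 3.9844
circle(B,5.00) ∩ circle(D,4.00): a=3.1216, h=3.9058
  candidates: C₊=(3.4977,3.1207) cross=15.562; C₋=(6.9549,-3.8843) cross=-15.562
  mode - wants cross < 0 → take C=(6.9549,-3.8843) (cross=-15.562)
ex = (C−B)/|BC| = (0.9056,-0.4242); ey = (0.4242,0.9056)
P = B + 2.92·ex + -2.21·ey = (4.1338,-5.0033)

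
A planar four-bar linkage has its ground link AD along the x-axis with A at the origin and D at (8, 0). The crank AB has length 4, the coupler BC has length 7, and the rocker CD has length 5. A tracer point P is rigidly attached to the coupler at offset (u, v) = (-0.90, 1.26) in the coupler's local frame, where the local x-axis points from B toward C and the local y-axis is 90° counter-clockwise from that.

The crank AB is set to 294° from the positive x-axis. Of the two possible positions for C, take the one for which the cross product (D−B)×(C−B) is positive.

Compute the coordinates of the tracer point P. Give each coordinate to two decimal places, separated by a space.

0.14 -4.08

A=(0,0), D=(8.00,0)
B = A + 4.00·(cos294°, sin294°) = (1.6269, -3.6542)
|BD| = 7.3463
circle(B,7.00) ∩ circle(D,5.00): a=5.3066, h=4.5650
  candidates: C₊=(3.9598,2.9456) cross=33.536; C₋=(8.5012,-4.9748) cross=-33.536
  mode + wants cross > 0 → take C=(3.9598,2.9456) (cross=33.536)
ex = (C−B)/|BC| = (0.3333,0.9428); ey = (-0.9428,0.3333)
P = B + -0.90·ex + 1.26·ey = (0.1390,-4.0828)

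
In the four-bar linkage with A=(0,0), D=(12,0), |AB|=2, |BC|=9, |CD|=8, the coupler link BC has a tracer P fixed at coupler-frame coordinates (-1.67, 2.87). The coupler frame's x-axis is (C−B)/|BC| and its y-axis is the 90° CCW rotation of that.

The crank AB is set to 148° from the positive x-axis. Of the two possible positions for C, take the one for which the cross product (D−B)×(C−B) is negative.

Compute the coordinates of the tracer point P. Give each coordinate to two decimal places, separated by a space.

-1.24 4.35

A=(0,0), D=(12.00,0)
B = A + 2.00·(cos148°, sin148°) = (-1.6961, 1.0598)
|BD| = 13.7370
circle(B,9.00) ∩ circle(D,8.00): a=7.4873, h=4.9941
  candidates: C₊=(6.1542,5.4613) cross=68.603; C₋=(5.3836,-4.4970) cross=-68.603
  mode - wants cross < 0 → take C=(5.3836,-4.4970) (cross=-68.603)
ex = (C−B)/|BC| = (0.7866,-0.6174); ey = (0.6174,0.7866)
P = B + -1.67·ex + 2.87·ey = (-1.2378,4.3486)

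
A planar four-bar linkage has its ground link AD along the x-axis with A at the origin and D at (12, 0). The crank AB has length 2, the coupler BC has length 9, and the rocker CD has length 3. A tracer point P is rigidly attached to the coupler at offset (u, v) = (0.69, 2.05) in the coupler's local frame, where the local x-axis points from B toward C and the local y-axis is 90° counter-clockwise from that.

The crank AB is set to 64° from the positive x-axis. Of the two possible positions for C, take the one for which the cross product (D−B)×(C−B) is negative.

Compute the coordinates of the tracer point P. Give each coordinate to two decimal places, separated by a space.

2.24 3.48

A=(0,0), D=(12.00,0)
B = A + 2.00·(cos64°, sin64°) = (0.8767, 1.7976)
|BD| = 11.2676
circle(B,9.00) ∩ circle(D,3.00): a=8.8288, h=1.7471
  candidates: C₊=(9.8712,2.1138) cross=19.686; C₋=(9.3137,-1.3357) cross=-19.686
  mode - wants cross < 0 → take C=(9.3137,-1.3357) (cross=-19.686)
ex = (C−B)/|BC| = (0.9374,-0.3481); ey = (0.3481,0.9374)
P = B + 0.69·ex + 2.05·ey = (2.2373,3.4791)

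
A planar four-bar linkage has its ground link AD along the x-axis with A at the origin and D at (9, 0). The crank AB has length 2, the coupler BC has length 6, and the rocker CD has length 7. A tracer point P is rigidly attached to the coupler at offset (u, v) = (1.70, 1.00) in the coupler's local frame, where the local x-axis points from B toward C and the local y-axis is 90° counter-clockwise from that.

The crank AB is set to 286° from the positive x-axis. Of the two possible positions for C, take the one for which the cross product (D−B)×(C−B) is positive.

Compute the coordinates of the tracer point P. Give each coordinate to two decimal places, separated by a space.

A=(0,0), D=(9.00,0)
B = A + 2.00·(cos286°, sin286°) = (0.5513, -1.9225)
|BD| = 8.6647
circle(B,6.00) ∩ circle(D,7.00): a=3.5822, h=4.8133
  candidates: C₊=(2.9762,3.5656) cross=41.706; C₋=(5.1121,-5.8210) cross=-41.706
  mode + wants cross > 0 → take C=(2.9762,3.5656) (cross=41.706)
ex = (C−B)/|BC| = (0.4042,0.9147); ey = (-0.9147,0.4042)
P = B + 1.70·ex + 1.00·ey = (0.3236,0.0366)

0.32 0.04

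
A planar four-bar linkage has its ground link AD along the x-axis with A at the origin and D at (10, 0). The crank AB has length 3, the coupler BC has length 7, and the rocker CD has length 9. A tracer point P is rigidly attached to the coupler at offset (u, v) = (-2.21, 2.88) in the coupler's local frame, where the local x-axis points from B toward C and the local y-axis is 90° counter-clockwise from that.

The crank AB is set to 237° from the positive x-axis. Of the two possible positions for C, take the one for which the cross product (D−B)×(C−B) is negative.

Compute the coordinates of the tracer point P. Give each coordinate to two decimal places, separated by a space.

-1.69 1.11

A=(0,0), D=(10.00,0)
B = A + 3.00·(cos237°, sin237°) = (-1.6339, -2.5160)
|BD| = 11.9029
circle(B,7.00) ∩ circle(D,9.00): a=4.6072, h=5.2701
  candidates: C₊=(1.7552,3.6088) cross=62.729; C₋=(3.9832,-6.6931) cross=-62.729
  mode - wants cross < 0 → take C=(3.9832,-6.6931) (cross=-62.729)
ex = (C−B)/|BC| = (0.8024,-0.5967); ey = (0.5967,0.8024)
P = B + -2.21·ex + 2.88·ey = (-1.6887,1.1138)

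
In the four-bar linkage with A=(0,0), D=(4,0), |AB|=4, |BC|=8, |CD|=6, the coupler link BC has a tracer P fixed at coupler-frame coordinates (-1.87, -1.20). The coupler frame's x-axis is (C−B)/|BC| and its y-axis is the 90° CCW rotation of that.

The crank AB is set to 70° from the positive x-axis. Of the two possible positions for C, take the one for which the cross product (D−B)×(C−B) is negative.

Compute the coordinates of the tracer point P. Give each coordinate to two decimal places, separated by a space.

0.62 5.85

A=(0,0), D=(4.00,0)
B = A + 4.00·(cos70°, sin70°) = (1.3681, 3.7588)
|BD| = 4.5886
circle(B,8.00) ∩ circle(D,6.00): a=5.3453, h=5.9521
  candidates: C₊=(9.3097,2.7941) cross=27.312; C₋=(-0.4416,-4.0339) cross=-27.312
  mode - wants cross < 0 → take C=(-0.4416,-4.0339) (cross=-27.312)
ex = (C−B)/|BC| = (-0.2262,-0.9741); ey = (0.9741,-0.2262)
P = B + -1.87·ex + -1.20·ey = (0.6222,5.8518)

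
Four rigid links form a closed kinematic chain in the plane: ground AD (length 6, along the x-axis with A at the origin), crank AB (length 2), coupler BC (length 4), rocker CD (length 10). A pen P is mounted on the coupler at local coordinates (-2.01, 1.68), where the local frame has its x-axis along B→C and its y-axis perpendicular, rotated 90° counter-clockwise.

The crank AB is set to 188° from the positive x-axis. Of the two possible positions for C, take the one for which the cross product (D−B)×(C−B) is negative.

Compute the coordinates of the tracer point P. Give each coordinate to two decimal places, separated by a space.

0.20 1.17

A=(0,0), D=(6.00,0)
B = A + 2.00·(cos188°, sin188°) = (-1.9805, -0.2783)
|BD| = 7.9854
circle(B,4.00) ∩ circle(D,10.00): a=-1.2669, h=3.7941
  candidates: C₊=(-3.3789,3.4693) cross=30.297; C₋=(-3.1144,-4.1143) cross=-30.297
  mode - wants cross < 0 → take C=(-3.1144,-4.1143) (cross=-30.297)
ex = (C−B)/|BC| = (-0.2835,-0.9590); ey = (0.9590,-0.2835)
P = B + -2.01·ex + 1.68·ey = (0.2003,1.1730)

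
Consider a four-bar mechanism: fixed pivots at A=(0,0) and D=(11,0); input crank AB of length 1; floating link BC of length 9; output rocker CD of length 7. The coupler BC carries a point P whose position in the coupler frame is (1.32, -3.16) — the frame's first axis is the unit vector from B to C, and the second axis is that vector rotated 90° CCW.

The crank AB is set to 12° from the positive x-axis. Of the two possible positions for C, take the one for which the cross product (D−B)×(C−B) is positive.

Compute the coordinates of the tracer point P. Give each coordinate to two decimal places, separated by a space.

4.06 -1.28

A=(0,0), D=(11.00,0)
B = A + 1.00·(cos12°, sin12°) = (0.9781, 0.2079)
|BD| = 10.0240
circle(B,9.00) ∩ circle(D,7.00): a=6.6082, h=6.1100
  candidates: C₊=(7.7116,6.1795) cross=61.247; C₋=(7.4582,-6.0378) cross=-61.247
  mode + wants cross > 0 → take C=(7.7116,6.1795) (cross=61.247)
ex = (C−B)/|BC| = (0.7482,0.6635); ey = (-0.6635,0.7482)
P = B + 1.32·ex + -3.16·ey = (4.0624,-1.2805)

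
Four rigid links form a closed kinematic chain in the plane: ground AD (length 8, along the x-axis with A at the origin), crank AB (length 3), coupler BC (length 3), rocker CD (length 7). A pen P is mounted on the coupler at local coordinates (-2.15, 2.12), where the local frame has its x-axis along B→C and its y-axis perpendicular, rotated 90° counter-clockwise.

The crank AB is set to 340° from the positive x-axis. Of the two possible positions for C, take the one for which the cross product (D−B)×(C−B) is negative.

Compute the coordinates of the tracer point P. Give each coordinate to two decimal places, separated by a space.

5.32 0.67

A=(0,0), D=(8.00,0)
B = A + 3.00·(cos340°, sin340°) = (2.8191, -1.0261)
|BD| = 5.2815
circle(B,3.00) ∩ circle(D,7.00): a=-1.1460, h=2.7725
  candidates: C₊=(1.1563,1.4710) cross=14.643; C₋=(2.2335,-3.9684) cross=-14.643
  mode - wants cross < 0 → take C=(2.2335,-3.9684) (cross=-14.643)
ex = (C−B)/|BC| = (-0.1952,-0.9808); ey = (0.9808,-0.1952)
P = B + -2.15·ex + 2.12·ey = (5.3179,0.6688)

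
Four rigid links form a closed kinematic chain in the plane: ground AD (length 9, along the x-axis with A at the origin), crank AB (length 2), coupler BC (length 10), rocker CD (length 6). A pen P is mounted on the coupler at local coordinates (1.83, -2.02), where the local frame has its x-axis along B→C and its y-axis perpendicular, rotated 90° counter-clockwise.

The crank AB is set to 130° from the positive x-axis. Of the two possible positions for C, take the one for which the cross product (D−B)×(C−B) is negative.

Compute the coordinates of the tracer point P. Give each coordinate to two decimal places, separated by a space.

A=(0,0), D=(9.00,0)
B = A + 2.00·(cos130°, sin130°) = (-1.2856, 1.5321)
|BD| = 10.3991
circle(B,10.00) ∩ circle(D,6.00): a=8.2767, h=5.6121
  candidates: C₊=(7.7277,5.8635) cross=58.361; C₋=(6.0740,-5.2382) cross=-58.361
  mode - wants cross < 0 → take C=(6.0740,-5.2382) (cross=-58.361)
ex = (C−B)/|BC| = (0.7360,-0.6770); ey = (0.6770,0.7360)
P = B + 1.83·ex + -2.02·ey = (-1.3064,-1.1935)

-1.31 -1.19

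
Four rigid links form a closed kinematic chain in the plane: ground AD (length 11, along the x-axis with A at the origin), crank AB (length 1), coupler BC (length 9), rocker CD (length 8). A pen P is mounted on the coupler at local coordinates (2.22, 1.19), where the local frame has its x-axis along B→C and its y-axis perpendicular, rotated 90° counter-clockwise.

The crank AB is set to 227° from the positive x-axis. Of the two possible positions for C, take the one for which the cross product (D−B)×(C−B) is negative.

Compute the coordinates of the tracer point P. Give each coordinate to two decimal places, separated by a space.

A=(0,0), D=(11.00,0)
B = A + 1.00·(cos227°, sin227°) = (-0.6820, -0.7314)
|BD| = 11.7049
circle(B,9.00) ∩ circle(D,8.00): a=6.5786, h=6.1418
  candidates: C₊=(5.5000,5.8095) cross=71.889; C₋=(6.2675,-6.4501) cross=-71.889
  mode - wants cross < 0 → take C=(6.2675,-6.4501) (cross=-71.889)
ex = (C−B)/|BC| = (0.7722,-0.6354); ey = (0.6354,0.7722)
P = B + 2.22·ex + 1.19·ey = (1.7884,-1.2231)

1.79 -1.22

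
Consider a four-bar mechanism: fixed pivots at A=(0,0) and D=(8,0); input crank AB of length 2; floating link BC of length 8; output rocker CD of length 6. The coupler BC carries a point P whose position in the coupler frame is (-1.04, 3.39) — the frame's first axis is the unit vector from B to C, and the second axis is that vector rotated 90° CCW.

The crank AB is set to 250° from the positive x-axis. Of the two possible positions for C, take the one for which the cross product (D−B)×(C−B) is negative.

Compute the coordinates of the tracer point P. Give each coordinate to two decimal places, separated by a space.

0.05 1.59

A=(0,0), D=(8.00,0)
B = A + 2.00·(cos250°, sin250°) = (-0.6840, -1.8794)
|BD| = 8.8851
circle(B,8.00) ∩ circle(D,6.00): a=6.0182, h=5.2708
  candidates: C₊=(4.0831,4.5451) cross=46.831; C₋=(6.3129,-5.7579) cross=-46.831
  mode - wants cross < 0 → take C=(6.3129,-5.7579) (cross=-46.831)
ex = (C−B)/|BC| = (0.8746,-0.4848); ey = (0.4848,0.8746)
P = B + -1.04·ex + 3.39·ey = (0.0499,1.5898)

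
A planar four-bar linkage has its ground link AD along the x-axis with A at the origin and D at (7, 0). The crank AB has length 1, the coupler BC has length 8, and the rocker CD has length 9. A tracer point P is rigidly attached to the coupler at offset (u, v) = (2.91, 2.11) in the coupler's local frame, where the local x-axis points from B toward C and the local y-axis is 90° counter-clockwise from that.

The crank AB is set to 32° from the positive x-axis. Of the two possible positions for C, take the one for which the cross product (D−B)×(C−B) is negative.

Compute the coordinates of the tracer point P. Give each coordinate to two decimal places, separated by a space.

3.32 -2.08

A=(0,0), D=(7.00,0)
B = A + 1.00·(cos32°, sin32°) = (0.8480, 0.5299)
|BD| = 6.1747
circle(B,8.00) ∩ circle(D,9.00): a=1.7108, h=7.8149
  candidates: C₊=(3.2232,8.1692) cross=48.255; C₋=(1.8818,-7.4030) cross=-48.255
  mode - wants cross < 0 → take C=(1.8818,-7.4030) (cross=-48.255)
ex = (C−B)/|BC| = (0.1292,-0.9916); ey = (0.9916,0.1292)
P = B + 2.91·ex + 2.11·ey = (3.3164,-2.0830)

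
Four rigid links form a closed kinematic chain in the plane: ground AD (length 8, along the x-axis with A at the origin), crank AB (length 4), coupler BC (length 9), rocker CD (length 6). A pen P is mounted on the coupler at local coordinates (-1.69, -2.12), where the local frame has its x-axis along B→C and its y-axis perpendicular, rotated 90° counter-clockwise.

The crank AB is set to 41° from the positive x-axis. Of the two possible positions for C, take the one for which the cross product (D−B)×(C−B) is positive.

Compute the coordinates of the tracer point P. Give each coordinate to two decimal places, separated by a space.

A=(0,0), D=(8.00,0)
B = A + 4.00·(cos41°, sin41°) = (3.0188, 2.6242)
|BD| = 5.6301
circle(B,9.00) ∩ circle(D,6.00): a=6.8114, h=5.8826
  candidates: C₊=(11.7870,4.6539) cross=33.120; C₋=(6.3032,-5.7551) cross=-33.120
  mode + wants cross > 0 → take C=(11.7870,4.6539) (cross=33.120)
ex = (C−B)/|BC| = (0.9742,0.2255); ey = (-0.2255,0.9742)
P = B + -1.69·ex + -2.12·ey = (1.8505,0.1777)

1.85 0.18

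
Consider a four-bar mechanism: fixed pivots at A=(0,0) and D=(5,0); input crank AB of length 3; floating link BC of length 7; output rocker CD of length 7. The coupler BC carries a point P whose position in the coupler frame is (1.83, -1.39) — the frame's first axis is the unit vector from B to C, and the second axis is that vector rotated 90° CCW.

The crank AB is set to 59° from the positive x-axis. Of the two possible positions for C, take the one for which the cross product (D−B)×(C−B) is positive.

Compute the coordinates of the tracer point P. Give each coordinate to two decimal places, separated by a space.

A=(0,0), D=(5.00,0)
B = A + 3.00·(cos59°, sin59°) = (1.5451, 2.5715)
|BD| = 4.3068
circle(B,7.00) ∩ circle(D,7.00): a=2.1534, h=6.6605
  candidates: C₊=(7.2494,6.6287) cross=28.686; C₋=(-0.7043,-4.0572) cross=-28.686
  mode + wants cross > 0 → take C=(7.2494,6.6287) (cross=28.686)
ex = (C−B)/|BC| = (0.8149,0.5796); ey = (-0.5796,0.8149)
P = B + 1.83·ex + -1.39·ey = (3.8420,2.4995)

3.84 2.50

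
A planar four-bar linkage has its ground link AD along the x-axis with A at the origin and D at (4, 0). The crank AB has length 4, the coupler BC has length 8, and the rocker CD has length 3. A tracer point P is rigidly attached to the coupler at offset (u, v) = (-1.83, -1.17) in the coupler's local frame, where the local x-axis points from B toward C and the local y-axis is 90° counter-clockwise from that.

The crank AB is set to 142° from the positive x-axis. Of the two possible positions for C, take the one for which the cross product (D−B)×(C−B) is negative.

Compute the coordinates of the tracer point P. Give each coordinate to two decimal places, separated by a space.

A=(0,0), D=(4.00,0)
B = A + 4.00·(cos142°, sin142°) = (-3.1520, 2.4626)
|BD| = 7.5641
circle(B,8.00) ∩ circle(D,3.00): a=7.4176, h=2.9964
  candidates: C₊=(4.8370,2.8809) cross=22.665; C₋=(2.8859,-2.7855) cross=-22.665
  mode - wants cross < 0 → take C=(2.8859,-2.7855) (cross=-22.665)
ex = (C−B)/|BC| = (0.7547,-0.6560); ey = (0.6560,0.7547)
P = B + -1.83·ex + -1.17·ey = (-5.3008,2.7801)

-5.30 2.78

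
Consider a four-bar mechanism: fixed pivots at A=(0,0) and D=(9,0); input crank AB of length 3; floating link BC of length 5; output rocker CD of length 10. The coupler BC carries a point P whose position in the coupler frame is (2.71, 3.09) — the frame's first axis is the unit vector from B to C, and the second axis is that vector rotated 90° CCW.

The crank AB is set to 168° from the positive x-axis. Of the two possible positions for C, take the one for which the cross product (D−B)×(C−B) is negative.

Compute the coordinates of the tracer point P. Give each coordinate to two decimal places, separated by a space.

1.12 -0.07

A=(0,0), D=(9.00,0)
B = A + 3.00·(cos168°, sin168°) = (-2.9344, 0.6237)
|BD| = 11.9507
circle(B,5.00) ∩ circle(D,10.00): a=2.8375, h=4.1169
  candidates: C₊=(0.1140,4.5869) cross=49.200; C₋=(-0.3157,-3.6356) cross=-49.200
  mode - wants cross < 0 → take C=(-0.3157,-3.6356) (cross=-49.200)
ex = (C−B)/|BC| = (0.5237,-0.8519); ey = (0.8519,0.5237)
P = B + 2.71·ex + 3.09·ey = (1.1172,-0.0665)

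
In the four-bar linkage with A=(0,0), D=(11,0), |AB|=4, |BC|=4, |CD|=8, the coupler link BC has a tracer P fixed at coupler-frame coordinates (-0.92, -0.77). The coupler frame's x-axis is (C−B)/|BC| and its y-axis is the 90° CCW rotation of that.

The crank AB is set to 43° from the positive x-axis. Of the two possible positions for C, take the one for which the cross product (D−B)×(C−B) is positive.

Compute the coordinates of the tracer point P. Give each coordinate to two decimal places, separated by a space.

A=(0,0), D=(11.00,0)
B = A + 4.00·(cos43°, sin43°) = (2.9254, 2.7280)
|BD| = 8.5230
circle(B,4.00) ∩ circle(D,8.00): a=1.4456, h=3.7297
  candidates: C₊=(5.4887,5.7988) cross=31.788; C₋=(3.1012,-1.2681) cross=-31.788
  mode + wants cross > 0 → take C=(5.4887,5.7988) (cross=31.788)
ex = (C−B)/|BC| = (0.6408,0.7677); ey = (-0.7677,0.6408)
P = B + -0.92·ex + -0.77·ey = (2.9270,1.5283)

2.93 1.53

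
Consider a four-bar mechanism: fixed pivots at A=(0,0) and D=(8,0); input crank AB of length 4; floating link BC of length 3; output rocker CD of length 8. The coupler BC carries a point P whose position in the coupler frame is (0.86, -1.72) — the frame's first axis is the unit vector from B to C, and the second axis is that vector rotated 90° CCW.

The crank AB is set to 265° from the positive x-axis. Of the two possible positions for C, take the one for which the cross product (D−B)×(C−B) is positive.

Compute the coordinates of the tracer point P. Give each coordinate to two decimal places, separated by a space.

1.47 -3.37

A=(0,0), D=(8.00,0)
B = A + 4.00·(cos265°, sin265°) = (-0.3486, -3.9848)
|BD| = 9.2508
circle(B,3.00) ∩ circle(D,8.00): a=1.6527, h=2.5037
  candidates: C₊=(0.0644,-1.0134) cross=23.161; C₋=(2.2214,-5.5324) cross=-23.161
  mode + wants cross > 0 → take C=(0.0644,-1.0134) (cross=23.161)
ex = (C−B)/|BC| = (0.1377,0.9905); ey = (-0.9905,0.1377)
P = B + 0.86·ex + -1.72·ey = (1.4734,-3.3698)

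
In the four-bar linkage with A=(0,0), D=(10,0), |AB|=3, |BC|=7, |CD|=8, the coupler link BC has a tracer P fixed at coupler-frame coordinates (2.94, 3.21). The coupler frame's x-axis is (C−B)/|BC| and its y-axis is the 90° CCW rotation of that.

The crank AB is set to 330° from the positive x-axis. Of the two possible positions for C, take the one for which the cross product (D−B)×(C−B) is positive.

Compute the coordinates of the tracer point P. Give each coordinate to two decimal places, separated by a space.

0.07 2.04

A=(0,0), D=(10.00,0)
B = A + 3.00·(cos330°, sin330°) = (2.5981, -1.5000)
|BD| = 7.5524
circle(B,7.00) ∩ circle(D,8.00): a=2.7831, h=6.4229
  candidates: C₊=(4.0501,5.3478) cross=48.509; C₋=(6.6014,-7.2422) cross=-48.509
  mode + wants cross > 0 → take C=(4.0501,5.3478) (cross=48.509)
ex = (C−B)/|BC| = (0.2074,0.9783); ey = (-0.9783,0.2074)
P = B + 2.94·ex + 3.21·ey = (0.0677,2.0419)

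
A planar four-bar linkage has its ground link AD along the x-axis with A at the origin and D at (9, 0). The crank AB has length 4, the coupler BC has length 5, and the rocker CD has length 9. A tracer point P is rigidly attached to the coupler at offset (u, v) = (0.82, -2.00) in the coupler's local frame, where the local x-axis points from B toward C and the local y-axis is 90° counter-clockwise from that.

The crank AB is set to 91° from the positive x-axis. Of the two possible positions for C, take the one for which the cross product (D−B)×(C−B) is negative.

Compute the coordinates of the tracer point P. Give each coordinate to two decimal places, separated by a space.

A=(0,0), D=(9.00,0)
B = A + 4.00·(cos91°, sin91°) = (-0.0698, 3.9994)
|BD| = 9.9124
circle(B,5.00) ∩ circle(D,9.00): a=2.1315, h=4.5229
  candidates: C₊=(3.7054,7.2778) cross=44.833; C₋=(0.0556,-0.9990) cross=-44.833
  mode - wants cross < 0 → take C=(0.0556,-0.9990) (cross=-44.833)
ex = (C−B)/|BC| = (0.0251,-0.9997); ey = (0.9997,0.0251)
P = B + 0.82·ex + -2.00·ey = (-2.0486,3.1295)

-2.05 3.13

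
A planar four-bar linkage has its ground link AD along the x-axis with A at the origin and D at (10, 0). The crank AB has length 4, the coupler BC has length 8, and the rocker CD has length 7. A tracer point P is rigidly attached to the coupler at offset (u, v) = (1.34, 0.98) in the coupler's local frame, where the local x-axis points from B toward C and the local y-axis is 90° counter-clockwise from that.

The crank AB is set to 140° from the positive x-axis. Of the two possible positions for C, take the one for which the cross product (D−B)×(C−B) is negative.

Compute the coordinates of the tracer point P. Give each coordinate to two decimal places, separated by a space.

A=(0,0), D=(10.00,0)
B = A + 4.00·(cos140°, sin140°) = (-3.0642, 2.5712)
|BD| = 13.3148
circle(B,8.00) ∩ circle(D,7.00): a=7.2207, h=3.4441
  candidates: C₊=(4.6857,4.5561) cross=45.857; C₋=(3.3555,-2.2025) cross=-45.857
  mode - wants cross < 0 → take C=(3.3555,-2.2025) (cross=-45.857)
ex = (C−B)/|BC| = (0.8025,-0.5967); ey = (0.5967,0.8025)
P = B + 1.34·ex + 0.98·ey = (-1.4041,2.5580)

-1.40 2.56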